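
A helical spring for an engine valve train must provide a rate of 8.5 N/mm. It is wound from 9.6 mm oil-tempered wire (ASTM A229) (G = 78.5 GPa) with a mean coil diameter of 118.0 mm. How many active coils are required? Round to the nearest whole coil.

N_a = Gd⁴/(8D³k) = (78.5×10³ × 9.6⁴)/(8 × 118.0³ × 8.5)
    = 6.66737e+08 / 1.11726e+08 = 5.968 → 6 coils

6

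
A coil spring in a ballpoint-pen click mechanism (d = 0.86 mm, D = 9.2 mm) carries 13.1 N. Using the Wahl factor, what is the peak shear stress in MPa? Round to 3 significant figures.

548 MPa

Spring index C = D/d = 9.2/0.86 = 10.6977
K_W = (4C−1)/(4C−4) + 0.615/C = 41.791/38.791 + 0.0575 = 1.1348
τ₀ = 8FD/(πd³) = 8·13.1·9.2/(π·0.86³) = 964.16/1.9982 = 482.51 MPa
τ_max = K·τ₀ = 1.1348 × 482.51 = 547.56 MPa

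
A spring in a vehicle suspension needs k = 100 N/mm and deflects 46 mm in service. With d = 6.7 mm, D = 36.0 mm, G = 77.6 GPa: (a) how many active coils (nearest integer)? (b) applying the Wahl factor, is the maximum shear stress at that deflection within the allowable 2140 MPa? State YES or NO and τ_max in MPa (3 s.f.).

N_a = Gd⁴/(8D³k) = (77.6×10³)(6.7⁴)/(8·36.0³·100) = 4.19 → N_a = 4
Actual rate k = Gd⁴/(8D³·4) = 104.74 N/mm
Working load F = kδ = 104.74·46 = 4817.9 N
C = 36.0/6.7 = 5.3731; K_W = (4C−1)/(4C−4)+0.615/C = 1.2860
τ_max = K_W·8FD/(πd³) = 1.2860·1468.5 = 1888.5 MPa
τ_max ≤ 2140 MPa → acceptable

(a) 4 coils; (b) YES, τ_max = 1890 MPa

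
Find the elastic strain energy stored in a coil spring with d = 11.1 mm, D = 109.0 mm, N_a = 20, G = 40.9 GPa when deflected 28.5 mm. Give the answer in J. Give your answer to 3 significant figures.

1.22 J

k = Gd⁴/(8D³N_a) = (40.9×10³)(11.1⁴)/(8·109.0³·20) = 2.9965 N/mm
U = ½kδ² = 0.5 × 2.9965 × 28.5² = 1217 N·mm = 1.217 J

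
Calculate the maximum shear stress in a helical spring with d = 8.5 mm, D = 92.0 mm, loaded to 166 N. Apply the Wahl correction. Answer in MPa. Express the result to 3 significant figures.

Spring index C = D/d = 92.0/8.5 = 10.8235
K_W = (4C−1)/(4C−4) + 0.615/C = 42.294/39.294 + 0.0568 = 1.1332
τ₀ = 8FD/(πd³) = 8·166·92.0/(π·8.5³) = 122176/1929.3 = 63.326 MPa
τ_max = K·τ₀ = 1.1332 × 63.326 = 71.759 MPa

71.8 MPa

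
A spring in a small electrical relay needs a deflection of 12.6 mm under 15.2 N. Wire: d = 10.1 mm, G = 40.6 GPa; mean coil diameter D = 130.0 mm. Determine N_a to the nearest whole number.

20

Required rate k = F/δ = 15.2/12.6 = 1.2063 N/mm
N_a = Gd⁴/(8D³k) = (40.6×10³ × 10.1⁴)/(8 × 130.0³ × 1.2063)
    = 4.22485e+08 / 2.12028e+07 = 19.93 → 20 coils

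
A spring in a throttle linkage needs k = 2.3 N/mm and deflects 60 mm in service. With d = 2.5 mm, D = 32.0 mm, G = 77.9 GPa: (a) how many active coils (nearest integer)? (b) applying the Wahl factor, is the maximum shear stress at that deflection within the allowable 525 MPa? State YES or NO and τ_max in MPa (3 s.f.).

N_a = Gd⁴/(8D³k) = (77.9×10³)(2.5⁴)/(8·32.0³·2.3) = 5.047 → N_a = 5
Actual rate k = Gd⁴/(8D³·5) = 2.3216 N/mm
Working load F = kδ = 2.3216·60 = 139.3 N
C = 32.0/2.5 = 12.8000; K_W = (4C−1)/(4C−4)+0.615/C = 1.1116
τ_max = K_W·8FD/(πd³) = 1.1116·726.46 = 807.53 MPa
τ_max > 525 MPa → exceeds allowable

(a) 5 coils; (b) NO, τ_max = 808 MPa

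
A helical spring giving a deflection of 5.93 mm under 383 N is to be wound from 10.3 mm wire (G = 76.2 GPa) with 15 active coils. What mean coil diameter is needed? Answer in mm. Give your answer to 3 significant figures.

48.0 mm

Required rate k = F/δ = 383/5.93 = 64.587 N/mm
D = (Gd⁴/(8N_a·k))^(1/3) = (76.2×10³·10.3⁴/(8·15·64.587))^(1/3)
  = (110657)^(1/3) = 48.0094 mm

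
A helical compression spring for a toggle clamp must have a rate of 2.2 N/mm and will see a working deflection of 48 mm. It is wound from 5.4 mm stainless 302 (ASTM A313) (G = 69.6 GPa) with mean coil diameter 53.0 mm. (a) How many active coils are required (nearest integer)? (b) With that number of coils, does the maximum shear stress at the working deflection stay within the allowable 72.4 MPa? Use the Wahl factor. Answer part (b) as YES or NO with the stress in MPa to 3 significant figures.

(a) 23 coils; (b) NO, τ_max = 102 MPa

N_a = Gd⁴/(8D³k) = (69.6×10³)(5.4⁴)/(8·53.0³·2.2) = 22.59 → N_a = 23
Actual rate k = Gd⁴/(8D³·23) = 2.1604 N/mm
Working load F = kδ = 2.1604·48 = 103.7 N
C = 53.0/5.4 = 9.8148; K_W = (4C−1)/(4C−4)+0.615/C = 1.1477
τ_max = K_W·8FD/(πd³) = 1.1477·88.882 = 102.01 MPa
τ_max > 72.4 MPa → exceeds allowable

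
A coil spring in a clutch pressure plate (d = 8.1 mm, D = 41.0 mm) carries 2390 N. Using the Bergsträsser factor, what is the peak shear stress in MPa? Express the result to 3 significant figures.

606 MPa

Spring index C = D/d = 41.0/8.1 = 5.0617
K_B = (4C+2)/(4C−3) = 22.247/17.247 = 1.2899
τ₀ = 8FD/(πd³) = 8·2390·41.0/(π·8.1³) = 783920/1669.6 = 469.53 MPa
τ_max = K·τ₀ = 1.2899 × 469.53 = 605.65 MPa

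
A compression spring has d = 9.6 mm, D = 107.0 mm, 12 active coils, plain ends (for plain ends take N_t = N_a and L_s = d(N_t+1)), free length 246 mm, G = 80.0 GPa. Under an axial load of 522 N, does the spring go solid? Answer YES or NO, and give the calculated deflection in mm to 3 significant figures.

NO, δ = 90.3 mm

k = Gd⁴/(8D³N_a) = (80.0×10³)(9.6⁴)/(8·107.0³·12) = 5.7777 N/mm
N_t = 12; L_s = 9.6·13 = 124.8 mm; δ_solid = L₀ − L_s = 246 − 124.8 = 121.2 mm
δ = F/k = 522/5.7777 = 90.348 mm
δ < δ_solid → spring does not go solid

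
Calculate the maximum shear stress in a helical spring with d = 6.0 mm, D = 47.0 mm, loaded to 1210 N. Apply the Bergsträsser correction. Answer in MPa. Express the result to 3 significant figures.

789 MPa

Spring index C = D/d = 47.0/6.0 = 7.8333
K_B = (4C+2)/(4C−3) = 33.333/28.333 = 1.1765
τ₀ = 8FD/(πd³) = 8·1210·47.0/(π·6.0³) = 454960/678.58 = 670.45 MPa
τ_max = K·τ₀ = 1.1765 × 670.45 = 788.77 MPa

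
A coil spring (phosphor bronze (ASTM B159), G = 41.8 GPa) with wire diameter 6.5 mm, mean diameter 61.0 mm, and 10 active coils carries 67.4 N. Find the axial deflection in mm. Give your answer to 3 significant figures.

16.4 mm

k = Gd⁴/(8D³N_a) = (41.8×10³)(6.5⁴)/(8·61.0³·10) = 4.1091 N/mm
δ = F/k = 67.4 / 4.1091 = 16.402 mm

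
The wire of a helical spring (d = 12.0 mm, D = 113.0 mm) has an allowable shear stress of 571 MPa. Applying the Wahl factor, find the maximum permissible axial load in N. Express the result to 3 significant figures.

C = D/d = 113.0/12.0 = 9.4167
K_W = (4C−1)/(4C−4) + 0.615/C = 36.667/33.667 + 0.0653 = 1.1544
τ_max = K·8FD/(πd³) → F_max = τ_allow·πd³/(8DK)
F_max = 571·π·12.0³/(8·113.0·1.1544) = 3.0998e+06/1043.6 = 2970.3 N

2970 N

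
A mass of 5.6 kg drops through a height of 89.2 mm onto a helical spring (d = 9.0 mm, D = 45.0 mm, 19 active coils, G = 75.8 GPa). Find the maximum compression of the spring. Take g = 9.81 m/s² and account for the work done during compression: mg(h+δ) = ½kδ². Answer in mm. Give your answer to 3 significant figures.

k = Gd⁴/(8D³N_a) = (75.8×10³)(9.0⁴)/(8·45.0³·19) = 35.905 N/mm
W = mg = 5.6 × 9.81 = 54.936 N
½kδ² − Wδ − Wh = 0 → δ = (W + √(W² + 2kWh))/k
δ = (54.936 + √(3018 + 351892))/35.905 = (54.936 + 595.74)/35.905 = 18.122 mm

18.1 mm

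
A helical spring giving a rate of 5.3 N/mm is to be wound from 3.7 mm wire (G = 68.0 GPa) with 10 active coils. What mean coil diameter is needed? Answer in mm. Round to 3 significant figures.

31.1 mm

D = (Gd⁴/(8N_a·k))^(1/3) = (68.0×10³·3.7⁴/(8·10·5.3))^(1/3)
  = (30057.3)^(1/3) = 31.0921 mm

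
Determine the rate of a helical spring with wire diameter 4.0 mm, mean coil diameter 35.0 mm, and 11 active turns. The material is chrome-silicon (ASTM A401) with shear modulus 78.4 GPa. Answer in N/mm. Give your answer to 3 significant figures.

5.32 N/mm

k = Gd⁴/(8D³N_a) = (78.4×10³ × 4.0⁴) / (8 × 35.0³ × 11)
  = 2.00704e+07 / 3.773e+06 = 5.3195 N/mm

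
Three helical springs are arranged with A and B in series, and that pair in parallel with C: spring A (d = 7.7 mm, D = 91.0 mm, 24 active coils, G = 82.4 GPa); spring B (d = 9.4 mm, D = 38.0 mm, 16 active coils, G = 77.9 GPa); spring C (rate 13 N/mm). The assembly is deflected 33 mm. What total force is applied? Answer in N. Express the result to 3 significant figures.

494 N

k_A = Gd⁴/(8D³N_a) = (82.4×10³)(7.7⁴)/(8·91.0³·24) = 2.002 N/mm
k_B = Gd⁴/(8D³N_a) = (77.9×10³)(9.4⁴)/(8·38.0³·16) = 86.594 N/mm
Springs A,B series: k_AB = 1/(1/2.002+1/86.594) = 1.9568 N/mm; parallel with C: k_eq = 1.9568+13 = 14.957 N/mm
F = k_eq·δ = 14.957·33 = 493.57 N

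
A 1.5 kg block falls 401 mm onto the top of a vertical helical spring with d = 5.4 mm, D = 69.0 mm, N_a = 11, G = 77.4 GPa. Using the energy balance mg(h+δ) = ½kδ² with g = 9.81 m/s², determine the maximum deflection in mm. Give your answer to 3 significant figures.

k = Gd⁴/(8D³N_a) = (77.4×10³)(5.4⁴)/(8·69.0³·11) = 2.2766 N/mm
W = mg = 1.5 × 9.81 = 14.715 N
½kδ² − Wδ − Wh = 0 → δ = (W + √(W² + 2kWh))/k
δ = (14.715 + √(216.53 + 26867.1))/2.2766 = (14.715 + 164.57)/2.2766 = 78.752 mm

78.8 mm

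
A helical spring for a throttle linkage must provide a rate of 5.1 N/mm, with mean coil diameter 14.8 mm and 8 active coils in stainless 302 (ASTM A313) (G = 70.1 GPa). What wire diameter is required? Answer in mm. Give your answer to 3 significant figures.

1.97 mm

d = (8D³N_a·k / G)^(1/4) = (8·14.8³·8·5.1 / (70.1×10³))^0.25
  = (15.094)^0.25 = 1.9711 mm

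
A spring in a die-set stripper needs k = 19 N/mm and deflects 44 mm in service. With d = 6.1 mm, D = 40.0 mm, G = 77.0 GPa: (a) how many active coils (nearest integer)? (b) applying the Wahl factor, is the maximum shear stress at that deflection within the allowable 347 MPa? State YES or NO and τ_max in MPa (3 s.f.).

N_a = Gd⁴/(8D³k) = (77.0×10³)(6.1⁴)/(8·40.0³·19) = 10.96 → N_a = 11
Actual rate k = Gd⁴/(8D³·11) = 18.93 N/mm
Working load F = kδ = 18.93·44 = 832.91 N
C = 40.0/6.1 = 6.5574; K_W = (4C−1)/(4C−4)+0.615/C = 1.2287
τ_max = K_W·8FD/(πd³) = 1.2287·373.78 = 459.27 MPa
τ_max > 347 MPa → exceeds allowable

(a) 11 coils; (b) NO, τ_max = 459 MPa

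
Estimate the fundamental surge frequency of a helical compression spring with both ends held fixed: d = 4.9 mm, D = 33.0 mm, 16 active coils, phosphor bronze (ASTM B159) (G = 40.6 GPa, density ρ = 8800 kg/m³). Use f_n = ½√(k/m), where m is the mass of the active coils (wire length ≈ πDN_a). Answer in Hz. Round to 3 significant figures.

k = Gd⁴/(8D³N_a) = (40.6×10³)(4.9⁴)/(8·33.0³·16) = 5.0881 N/mm = 5088.1 N/m
Wire length L = πDN_a = π·33.0·16 = 1658.8 mm
m = ρ·(πd²/4)·L = 8800 × 18.857×10⁻⁶ m² × 1.6588 m = 0.27526 kg
f_n = ½√(k/m) = 0.5·√(5088.1/0.27526) = 0.5·√(18485) = 67.979 Hz

68.0 Hz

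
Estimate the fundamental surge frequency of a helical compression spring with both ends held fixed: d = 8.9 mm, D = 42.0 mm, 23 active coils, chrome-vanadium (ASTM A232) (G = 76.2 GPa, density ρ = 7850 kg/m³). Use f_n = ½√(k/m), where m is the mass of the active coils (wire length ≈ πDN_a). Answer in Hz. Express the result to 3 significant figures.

76.9 Hz

k = Gd⁴/(8D³N_a) = (76.2×10³)(8.9⁴)/(8·42.0³·23) = 35.071 N/mm = 35071 N/m
Wire length L = πDN_a = π·42.0·23 = 3034.8 mm
m = ρ·(πd²/4)·L = 7850 × 62.211×10⁻⁶ m² × 3.0348 m = 1.4821 kg
f_n = ½√(k/m) = 0.5·√(35071/1.4821) = 0.5·√(23664) = 76.915 Hz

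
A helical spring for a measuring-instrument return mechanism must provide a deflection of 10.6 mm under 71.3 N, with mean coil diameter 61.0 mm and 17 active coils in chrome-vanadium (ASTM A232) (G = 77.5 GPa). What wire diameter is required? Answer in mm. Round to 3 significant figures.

7.19 mm

Required rate k = F/δ = 71.3/10.6 = 6.7264 N/mm
d = (8D³N_a·k / G)^(1/4) = (8·61.0³·17·6.7264 / (77.5×10³))^0.25
  = (2679.2)^0.25 = 7.1945 mm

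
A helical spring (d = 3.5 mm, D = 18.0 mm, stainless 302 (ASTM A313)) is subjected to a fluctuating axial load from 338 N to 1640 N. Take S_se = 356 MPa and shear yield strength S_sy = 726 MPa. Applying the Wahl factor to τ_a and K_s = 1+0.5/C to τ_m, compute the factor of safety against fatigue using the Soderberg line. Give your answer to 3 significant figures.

0.242

C = D/d = 18.0/3.5 = 5.1429; K_W = (4C−1)/(4C−4)+0.615/C = 1.3006; K_s = 1+0.5/C = 1.0972
F_a = (F_max−F_min)/2 = 651 N; F_m = (F_max+F_min)/2 = 989 N
τ_a = K_W·8F_aD/(πd³) = 1.3006 × 695.97 = 905.19 MPa
τ_m = K_s·8F_mD/(πd³) = 1.0972 × 1057.3 = 1160.1 MPa
Soderberg: 1/n_f = τ_a/S_se + τ_m/S_sy = 905.19/356 + 1160.1/726 = 2.54267 + 1.59795 = 4.1406
n_f = 1/4.1406 = 0.2415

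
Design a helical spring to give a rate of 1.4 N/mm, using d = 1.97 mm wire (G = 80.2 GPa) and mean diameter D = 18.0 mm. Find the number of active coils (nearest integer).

18

N_a = Gd⁴/(8D³k) = (80.2×10³ × 1.97⁴)/(8 × 18.0³ × 1.4)
    = 1.20792e+06 / 65318.4 = 18.49 → 18 coils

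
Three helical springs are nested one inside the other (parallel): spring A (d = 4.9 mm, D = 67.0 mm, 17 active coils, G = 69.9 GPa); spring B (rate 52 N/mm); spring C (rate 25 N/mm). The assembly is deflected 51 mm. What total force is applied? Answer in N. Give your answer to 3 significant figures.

3980 N

k_A = Gd⁴/(8D³N_a) = (69.9×10³)(4.9⁴)/(8·67.0³·17) = 0.98514 N/mm
Parallel: k_eq = 0.98514 + 52 + 25 = 77.985 N/mm
F = k_eq·δ = 77.985·51 = 3977.2 N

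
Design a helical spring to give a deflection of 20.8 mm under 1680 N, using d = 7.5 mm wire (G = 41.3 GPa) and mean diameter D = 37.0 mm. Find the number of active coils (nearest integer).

4

Required rate k = F/δ = 1680/20.8 = 80.769 N/mm
N_a = Gd⁴/(8D³k) = (41.3×10³ × 7.5⁴)/(8 × 37.0³ × 80.769)
    = 1.30676e+08 / 3.27296e+07 = 3.993 → 4 coils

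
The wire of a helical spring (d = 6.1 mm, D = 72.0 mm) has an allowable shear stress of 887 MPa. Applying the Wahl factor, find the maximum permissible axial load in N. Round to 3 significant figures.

979 N

C = D/d = 72.0/6.1 = 11.8033
K_W = (4C−1)/(4C−4) + 0.615/C = 46.213/43.213 + 0.0521 = 1.1215
τ_max = K·8FD/(πd³) → F_max = τ_allow·πd³/(8DK)
F_max = 887·π·6.1³/(8·72.0·1.1215) = 6.325e+05/646 = 979.11 N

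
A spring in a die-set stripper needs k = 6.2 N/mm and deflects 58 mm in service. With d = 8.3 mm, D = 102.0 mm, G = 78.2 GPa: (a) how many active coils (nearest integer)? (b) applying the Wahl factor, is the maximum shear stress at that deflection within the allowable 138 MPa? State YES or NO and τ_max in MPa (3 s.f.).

(a) 7 coils; (b) NO, τ_max = 184 MPa

N_a = Gd⁴/(8D³k) = (78.2×10³)(8.3⁴)/(8·102.0³·6.2) = 7.051 → N_a = 7
Actual rate k = Gd⁴/(8D³·7) = 6.245 N/mm
Working load F = kδ = 6.245·58 = 362.21 N
C = 102.0/8.3 = 12.2892; K_W = (4C−1)/(4C−4)+0.615/C = 1.1165
τ_max = K_W·8FD/(πd³) = 1.1165·164.54 = 183.7 MPa
τ_max > 138 MPa → exceeds allowable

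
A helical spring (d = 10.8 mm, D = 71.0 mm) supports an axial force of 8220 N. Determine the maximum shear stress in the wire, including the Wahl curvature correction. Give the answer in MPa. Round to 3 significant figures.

1450 MPa

Spring index C = D/d = 71.0/10.8 = 6.5741
K_W = (4C−1)/(4C−4) + 0.615/C = 25.296/22.296 + 0.0935 = 1.2281
τ₀ = 8FD/(πd³) = 8·8220·71.0/(π·10.8³) = 4.66896e+06/3957.5 = 1179.8 MPa
τ_max = K·τ₀ = 1.2281 × 1179.8 = 1448.9 MPa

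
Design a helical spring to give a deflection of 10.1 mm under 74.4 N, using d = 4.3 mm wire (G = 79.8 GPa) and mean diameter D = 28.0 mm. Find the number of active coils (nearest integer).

Required rate k = F/δ = 74.4/10.1 = 7.3663 N/mm
N_a = Gd⁴/(8D³k) = (79.8×10³ × 4.3⁴)/(8 × 28.0³ × 7.3663)
    = 2.7282e+07 / 1.29365e+06 = 21.09 → 21 coils

21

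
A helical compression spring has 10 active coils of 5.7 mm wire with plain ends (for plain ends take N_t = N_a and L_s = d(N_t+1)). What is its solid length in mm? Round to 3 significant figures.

plain ends: N_t = N_a = 10
L_s = d·(N_t+1) = 5.7 × 11 = 62.7 mm

62.7 mm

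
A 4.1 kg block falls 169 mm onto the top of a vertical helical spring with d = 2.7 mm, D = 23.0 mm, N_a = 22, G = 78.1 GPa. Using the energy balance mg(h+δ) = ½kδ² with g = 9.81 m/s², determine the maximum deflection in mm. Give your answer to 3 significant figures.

k = Gd⁴/(8D³N_a) = (78.1×10³)(2.7⁴)/(8·23.0³·22) = 1.9383 N/mm
W = mg = 4.1 × 9.81 = 40.221 N
½kδ² − Wδ − Wh = 0 → δ = (W + √(W² + 2kWh))/k
δ = (40.221 + √(1617.7 + 26349.9))/1.9383 = (40.221 + 167.24)/1.9383 = 107.03 mm

107 mm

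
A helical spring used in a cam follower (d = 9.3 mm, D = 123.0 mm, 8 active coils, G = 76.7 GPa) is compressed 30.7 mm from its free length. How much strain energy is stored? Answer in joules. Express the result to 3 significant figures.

k = Gd⁴/(8D³N_a) = (76.7×10³)(9.3⁴)/(8·123.0³·8) = 4.8176 N/mm
U = ½kδ² = 0.5 × 4.8176 × 30.7² = 2270.3 N·mm = 2.2703 J

2.27 J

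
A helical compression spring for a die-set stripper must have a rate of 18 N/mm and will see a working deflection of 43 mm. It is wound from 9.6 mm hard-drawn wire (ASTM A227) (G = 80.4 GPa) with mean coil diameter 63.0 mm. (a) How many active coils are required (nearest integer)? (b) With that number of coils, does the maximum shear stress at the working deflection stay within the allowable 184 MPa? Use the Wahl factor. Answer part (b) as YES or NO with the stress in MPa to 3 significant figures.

(a) 19 coils; (b) YES, τ_max = 172 MPa

N_a = Gd⁴/(8D³k) = (80.4×10³)(9.6⁴)/(8·63.0³·18) = 18.97 → N_a = 19
Actual rate k = Gd⁴/(8D³·19) = 17.967 N/mm
Working load F = kδ = 17.967·43 = 772.58 N
C = 63.0/9.6 = 6.5625; K_W = (4C−1)/(4C−4)+0.615/C = 1.2285
τ_max = K_W·8FD/(πd³) = 1.2285·140.09 = 172.11 MPa
τ_max ≤ 184 MPa → acceptable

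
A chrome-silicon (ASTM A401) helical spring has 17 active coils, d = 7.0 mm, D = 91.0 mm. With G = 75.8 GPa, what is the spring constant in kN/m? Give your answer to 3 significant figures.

k = Gd⁴/(8D³N_a) = (75.8×10³ × 7.0⁴) / (8 × 91.0³ × 17)
  = 1.81996e+08 / 1.02486e+08 = 1.7758 N/mm

1.78 kN/m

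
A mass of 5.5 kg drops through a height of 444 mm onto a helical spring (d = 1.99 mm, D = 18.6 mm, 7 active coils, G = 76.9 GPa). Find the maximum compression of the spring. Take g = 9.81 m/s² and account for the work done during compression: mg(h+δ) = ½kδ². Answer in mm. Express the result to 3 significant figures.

137 mm

k = Gd⁴/(8D³N_a) = (76.9×10³)(1.99⁴)/(8·18.6³·7) = 3.3467 N/mm
W = mg = 5.5 × 9.81 = 53.955 N
½kδ² − Wδ − Wh = 0 → δ = (W + √(W² + 2kWh))/k
δ = (53.955 + √(2911.1 + 160345))/3.3467 = (53.955 + 404.05)/3.3467 = 136.85 mm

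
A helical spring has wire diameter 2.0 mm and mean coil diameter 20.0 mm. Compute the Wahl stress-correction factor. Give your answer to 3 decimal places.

1.145

C = D/d = 20.0/2.0 = 10.0000
K_W = (4C−1)/(4C−4) + 0.615/C = 39.000/36.000 + 0.0615 = 1.1448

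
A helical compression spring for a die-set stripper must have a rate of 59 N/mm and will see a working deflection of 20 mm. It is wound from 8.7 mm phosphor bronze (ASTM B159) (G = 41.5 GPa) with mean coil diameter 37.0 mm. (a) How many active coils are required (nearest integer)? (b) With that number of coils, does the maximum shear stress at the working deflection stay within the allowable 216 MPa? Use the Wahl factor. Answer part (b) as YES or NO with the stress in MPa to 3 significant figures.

(a) 10 coils; (b) NO, τ_max = 231 MPa

N_a = Gd⁴/(8D³k) = (41.5×10³)(8.7⁴)/(8·37.0³·59) = 9.944 → N_a = 10
Actual rate k = Gd⁴/(8D³·10) = 58.672 N/mm
Working load F = kδ = 58.672·20 = 1173.4 N
C = 37.0/8.7 = 4.2529; K_W = (4C−1)/(4C−4)+0.615/C = 1.3752
τ_max = K_W·8FD/(πd³) = 1.3752·167.9 = 230.89 MPa
τ_max > 216 MPa → exceeds allowable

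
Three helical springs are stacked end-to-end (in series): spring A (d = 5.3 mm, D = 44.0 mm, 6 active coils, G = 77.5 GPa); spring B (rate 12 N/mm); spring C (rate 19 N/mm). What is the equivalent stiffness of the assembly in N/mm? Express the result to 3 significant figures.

4.93 N/mm

k_A = Gd⁴/(8D³N_a) = (77.5×10³)(5.3⁴)/(8·44.0³·6) = 14.956 N/mm
Series: 1/k_eq = 1/14.956 + 1/12 + 1/19 = 0.20283; k_eq = 4.9303 N/mm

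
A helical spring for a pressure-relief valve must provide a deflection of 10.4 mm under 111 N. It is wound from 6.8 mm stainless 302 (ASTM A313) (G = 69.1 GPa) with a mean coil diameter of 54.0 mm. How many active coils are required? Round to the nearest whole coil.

11

Required rate k = F/δ = 111/10.4 = 10.673 N/mm
N_a = Gd⁴/(8D³k) = (69.1×10³ × 6.8⁴)/(8 × 54.0³ × 10.673)
    = 1.47745e+08 / 1.3445e+07 = 10.99 → 11 coils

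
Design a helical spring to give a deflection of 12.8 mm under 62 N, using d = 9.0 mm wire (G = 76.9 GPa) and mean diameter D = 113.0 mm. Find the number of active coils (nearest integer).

9

Required rate k = F/δ = 62/12.8 = 4.8438 N/mm
N_a = Gd⁴/(8D³k) = (76.9×10³ × 9.0⁴)/(8 × 113.0³ × 4.8438)
    = 5.04541e+08 / 5.59123e+07 = 9.024 → 9 coils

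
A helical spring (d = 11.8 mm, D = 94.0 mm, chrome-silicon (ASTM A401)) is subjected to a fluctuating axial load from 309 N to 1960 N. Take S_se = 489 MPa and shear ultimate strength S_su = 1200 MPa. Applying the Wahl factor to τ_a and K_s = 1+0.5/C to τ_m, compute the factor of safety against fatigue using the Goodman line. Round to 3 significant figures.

C = D/d = 94.0/11.8 = 7.9661; K_W = (4C−1)/(4C−4)+0.615/C = 1.1849; K_s = 1+0.5/C = 1.0628
F_a = (F_max−F_min)/2 = 825.5 N; F_m = (F_max+F_min)/2 = 1134.5 N
τ_a = K_W·8F_aD/(πd³) = 1.1849 × 120.26 = 142.5 MPa
τ_m = K_s·8F_mD/(πd³) = 1.0628 × 165.28 = 175.66 MPa
Goodman: 1/n_f = τ_a/S_se + τ_m/S_su = 142.5/489 + 175.66/1200 = 0.29141 + 0.14638 = 0.43779
n_f = 1/0.43779 = 2.284

2.28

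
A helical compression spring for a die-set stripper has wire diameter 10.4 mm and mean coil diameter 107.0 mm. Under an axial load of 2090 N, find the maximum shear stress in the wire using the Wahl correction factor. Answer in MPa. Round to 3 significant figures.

577 MPa

Spring index C = D/d = 107.0/10.4 = 10.2885
K_W = (4C−1)/(4C−4) + 0.615/C = 40.154/37.154 + 0.0598 = 1.1405
τ₀ = 8FD/(πd³) = 8·2090·107.0/(π·10.4³) = 1.78904e+06/3533.9 = 506.26 MPa
τ_max = K·τ₀ = 1.1405 × 506.26 = 577.4 MPa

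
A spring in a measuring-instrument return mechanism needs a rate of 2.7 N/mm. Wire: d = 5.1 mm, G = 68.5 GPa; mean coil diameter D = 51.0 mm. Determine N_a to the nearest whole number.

N_a = Gd⁴/(8D³k) = (68.5×10³ × 5.1⁴)/(8 × 51.0³ × 2.7)
    = 4.63416e+07 / 2.86526e+06 = 16.17 → 16 coils

16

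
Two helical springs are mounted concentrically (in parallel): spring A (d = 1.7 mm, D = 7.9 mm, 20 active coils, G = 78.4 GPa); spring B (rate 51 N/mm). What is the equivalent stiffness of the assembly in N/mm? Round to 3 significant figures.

k_A = Gd⁴/(8D³N_a) = (78.4×10³)(1.7⁴)/(8·7.9³·20) = 8.3006 N/mm
Parallel: k_eq = 8.3006 + 51 = 59.301 N/mm

59.3 N/mm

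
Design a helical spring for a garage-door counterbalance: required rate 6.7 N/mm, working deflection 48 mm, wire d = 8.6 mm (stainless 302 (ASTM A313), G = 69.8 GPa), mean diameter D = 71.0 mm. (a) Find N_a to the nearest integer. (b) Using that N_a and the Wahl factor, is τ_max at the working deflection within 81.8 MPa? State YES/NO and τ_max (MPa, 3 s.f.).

(a) 20 coils; (b) NO, τ_max = 107 MPa

N_a = Gd⁴/(8D³k) = (69.8×10³)(8.6⁴)/(8·71.0³·6.7) = 19.9 → N_a = 20
Actual rate k = Gd⁴/(8D³·20) = 6.6674 N/mm
Working load F = kδ = 6.6674·48 = 320.03 N
C = 71.0/8.6 = 8.2558; K_W = (4C−1)/(4C−4)+0.615/C = 1.1779
τ_max = K_W·8FD/(πd³) = 1.1779·90.97 = 107.15 MPa
τ_max > 81.8 MPa → exceeds allowable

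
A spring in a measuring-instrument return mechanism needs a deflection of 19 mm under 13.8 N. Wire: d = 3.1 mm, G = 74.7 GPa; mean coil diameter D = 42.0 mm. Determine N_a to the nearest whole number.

Required rate k = F/δ = 13.8/19 = 0.72632 N/mm
N_a = Gd⁴/(8D³k) = (74.7×10³ × 3.1⁴)/(8 × 42.0³ × 0.72632)
    = 6.8987e+06 / 430490 = 16.03 → 16 coils

16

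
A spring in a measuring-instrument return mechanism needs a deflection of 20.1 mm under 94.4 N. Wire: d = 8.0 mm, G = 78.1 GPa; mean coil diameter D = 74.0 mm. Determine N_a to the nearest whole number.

Required rate k = F/δ = 94.4/20.1 = 4.6965 N/mm
N_a = Gd⁴/(8D³k) = (78.1×10³ × 8.0⁴)/(8 × 74.0³ × 4.6965)
    = 3.19898e+08 / 1.52251e+07 = 21.01 → 21 coils

21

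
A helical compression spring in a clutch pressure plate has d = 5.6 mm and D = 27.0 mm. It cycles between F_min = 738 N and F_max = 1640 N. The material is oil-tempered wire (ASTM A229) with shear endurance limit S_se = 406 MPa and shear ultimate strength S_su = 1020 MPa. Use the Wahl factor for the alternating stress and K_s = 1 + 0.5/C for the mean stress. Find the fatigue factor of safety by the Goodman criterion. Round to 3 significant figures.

C = D/d = 27.0/5.6 = 4.8214; K_W = (4C−1)/(4C−4)+0.615/C = 1.3238; K_s = 1+0.5/C = 1.1037
F_a = (F_max−F_min)/2 = 451 N; F_m = (F_max+F_min)/2 = 1189 N
τ_a = K_W·8F_aD/(πd³) = 1.3238 × 176.57 = 233.75 MPa
τ_m = K_s·8F_mD/(πd³) = 1.1037 × 465.5 = 513.78 MPa
Goodman: 1/n_f = τ_a/S_se + τ_m/S_su = 233.75/406 + 513.78/1020 = 0.57573 + 0.50370 = 1.0794
n_f = 1/1.0794 = 0.9264

0.926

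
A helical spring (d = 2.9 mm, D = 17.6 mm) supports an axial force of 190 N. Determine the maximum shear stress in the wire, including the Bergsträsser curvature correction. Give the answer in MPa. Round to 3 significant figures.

Spring index C = D/d = 17.6/2.9 = 6.0690
K_B = (4C+2)/(4C−3) = 26.276/21.276 = 1.2350
τ₀ = 8FD/(πd³) = 8·190·17.6/(π·2.9³) = 26752/76.62 = 349.15 MPa
τ_max = K·τ₀ = 1.2350 × 349.15 = 431.2 MPa

431 MPa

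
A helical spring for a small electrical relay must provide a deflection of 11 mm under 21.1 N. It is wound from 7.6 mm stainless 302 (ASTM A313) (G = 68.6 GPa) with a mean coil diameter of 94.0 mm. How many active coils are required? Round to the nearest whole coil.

18

Required rate k = F/δ = 21.1/11 = 1.9182 N/mm
N_a = Gd⁴/(8D³k) = (68.6×10³ × 7.6⁴)/(8 × 94.0³ × 1.9182)
    = 2.28865e+08 / 1.27457e+07 = 17.96 → 18 coils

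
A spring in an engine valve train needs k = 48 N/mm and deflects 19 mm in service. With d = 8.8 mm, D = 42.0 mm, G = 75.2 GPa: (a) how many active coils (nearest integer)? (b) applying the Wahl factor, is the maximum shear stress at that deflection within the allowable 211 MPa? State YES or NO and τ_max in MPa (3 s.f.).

(a) 16 coils; (b) YES, τ_max = 188 MPa

N_a = Gd⁴/(8D³k) = (75.2×10³)(8.8⁴)/(8·42.0³·48) = 15.85 → N_a = 16
Actual rate k = Gd⁴/(8D³·16) = 47.554 N/mm
Working load F = kδ = 47.554·19 = 903.53 N
C = 42.0/8.8 = 4.7727; K_W = (4C−1)/(4C−4)+0.615/C = 1.3277
τ_max = K_W·8FD/(πd³) = 1.3277·141.8 = 188.27 MPa
τ_max ≤ 211 MPa → acceptable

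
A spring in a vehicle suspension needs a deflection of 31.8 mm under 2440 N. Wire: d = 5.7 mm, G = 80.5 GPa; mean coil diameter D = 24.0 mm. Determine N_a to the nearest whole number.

10

Required rate k = F/δ = 2440/31.8 = 76.73 N/mm
N_a = Gd⁴/(8D³k) = (80.5×10³ × 5.7⁴)/(8 × 24.0³ × 76.73)
    = 8.49758e+07 / 8.48568e+06 = 10.01 → 10 coils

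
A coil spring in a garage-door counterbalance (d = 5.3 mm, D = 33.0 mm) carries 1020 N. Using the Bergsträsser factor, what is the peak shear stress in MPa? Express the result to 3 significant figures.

Spring index C = D/d = 33.0/5.3 = 6.2264
K_B = (4C+2)/(4C−3) = 26.906/21.906 = 1.2283
τ₀ = 8FD/(πd³) = 8·1020·33.0/(π·5.3³) = 269280/467.71 = 575.74 MPa
τ_max = K·τ₀ = 1.2283 × 575.74 = 707.15 MPa

707 MPa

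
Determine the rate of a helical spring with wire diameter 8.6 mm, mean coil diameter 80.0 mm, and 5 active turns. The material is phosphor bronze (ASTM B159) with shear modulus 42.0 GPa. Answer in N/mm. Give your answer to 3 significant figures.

11.2 N/mm

k = Gd⁴/(8D³N_a) = (42.0×10³ × 8.6⁴) / (8 × 80.0³ × 5)
  = 2.29743e+08 / 2.048e+07 = 11.218 N/mm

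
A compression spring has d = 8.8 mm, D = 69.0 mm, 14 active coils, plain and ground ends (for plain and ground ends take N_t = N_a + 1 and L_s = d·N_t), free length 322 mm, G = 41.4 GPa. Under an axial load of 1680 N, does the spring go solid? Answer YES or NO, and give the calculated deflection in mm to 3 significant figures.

YES, δ = 249 mm

k = Gd⁴/(8D³N_a) = (41.4×10³)(8.8⁴)/(8·69.0³·14) = 6.7479 N/mm
N_t = 15; L_s = 8.8·15 = 132 mm; δ_solid = L₀ − L_s = 322 − 132 = 190 mm
δ = F/k = 1680/6.7479 = 248.97 mm
δ ≥ δ_solid → spring goes solid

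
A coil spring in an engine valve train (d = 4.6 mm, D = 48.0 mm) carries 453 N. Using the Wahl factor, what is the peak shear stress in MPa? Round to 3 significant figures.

Spring index C = D/d = 48.0/4.6 = 10.4348
K_W = (4C−1)/(4C−4) + 0.615/C = 40.739/37.739 + 0.0589 = 1.1384
τ₀ = 8FD/(πd³) = 8·453·48.0/(π·4.6³) = 173952/305.79 = 568.86 MPa
τ_max = K·τ₀ = 1.1384 × 568.86 = 647.61 MPa

648 MPa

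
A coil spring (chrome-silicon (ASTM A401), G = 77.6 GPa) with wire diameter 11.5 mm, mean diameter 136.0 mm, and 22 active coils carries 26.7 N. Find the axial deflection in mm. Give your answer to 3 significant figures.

8.71 mm

k = Gd⁴/(8D³N_a) = (77.6×10³)(11.5⁴)/(8·136.0³·22) = 3.0657 N/mm
δ = F/k = 26.7 / 3.0657 = 8.7094 mm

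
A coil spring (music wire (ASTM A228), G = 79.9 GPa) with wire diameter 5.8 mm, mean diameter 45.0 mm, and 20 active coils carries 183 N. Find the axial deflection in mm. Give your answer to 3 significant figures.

29.5 mm

k = Gd⁴/(8D³N_a) = (79.9×10³)(5.8⁴)/(8·45.0³·20) = 6.2016 N/mm
δ = F/k = 183 / 6.2016 = 29.509 mm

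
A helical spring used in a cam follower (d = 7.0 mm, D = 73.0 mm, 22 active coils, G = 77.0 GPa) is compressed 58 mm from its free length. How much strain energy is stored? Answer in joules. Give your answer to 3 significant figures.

k = Gd⁴/(8D³N_a) = (77.0×10³)(7.0⁴)/(8·73.0³·22) = 2.7002 N/mm
U = ½kδ² = 0.5 × 2.7002 × 58² = 4541.8 N·mm = 4.5418 J

4.54 J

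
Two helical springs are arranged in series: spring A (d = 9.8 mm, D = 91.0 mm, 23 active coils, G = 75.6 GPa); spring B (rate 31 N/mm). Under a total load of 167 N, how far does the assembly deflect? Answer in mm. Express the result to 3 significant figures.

38.6 mm

k_A = Gd⁴/(8D³N_a) = (75.6×10³)(9.8⁴)/(8·91.0³·23) = 5.029 N/mm
Series: 1/k_eq = 1/5.029 + 1/31 = 0.2311; k_eq = 4.3271 N/mm
δ = F/k_eq = 167/4.3271 = 38.594 mm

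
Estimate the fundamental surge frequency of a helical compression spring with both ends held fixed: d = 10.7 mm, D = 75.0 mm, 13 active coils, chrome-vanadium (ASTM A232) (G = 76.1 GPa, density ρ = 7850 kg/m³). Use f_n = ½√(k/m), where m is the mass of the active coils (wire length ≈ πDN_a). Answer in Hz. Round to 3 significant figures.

k = Gd⁴/(8D³N_a) = (76.1×10³)(10.7⁴)/(8·75.0³·13) = 22.735 N/mm = 22735 N/m
Wire length L = πDN_a = π·75.0·13 = 3063.1 mm
m = ρ·(πd²/4)·L = 7850 × 89.92×10⁻⁶ m² × 3.0631 m = 2.1621 kg
f_n = ½√(k/m) = 0.5·√(22735/2.1621) = 0.5·√(10515) = 51.272 Hz

51.3 Hz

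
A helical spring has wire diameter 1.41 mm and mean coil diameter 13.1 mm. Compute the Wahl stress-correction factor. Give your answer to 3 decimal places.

C = D/d = 13.1/1.41 = 9.2908
K_W = (4C−1)/(4C−4) + 0.615/C = 36.163/33.163 + 0.0662 = 1.1567

1.157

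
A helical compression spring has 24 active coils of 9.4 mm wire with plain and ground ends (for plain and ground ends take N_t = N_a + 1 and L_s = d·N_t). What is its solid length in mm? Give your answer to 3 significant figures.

plain and ground ends: N_t = N_a + 1 = 24 + 1 = 25
L_s = d·N_t = 9.4 × 25 = 235 mm

235 mm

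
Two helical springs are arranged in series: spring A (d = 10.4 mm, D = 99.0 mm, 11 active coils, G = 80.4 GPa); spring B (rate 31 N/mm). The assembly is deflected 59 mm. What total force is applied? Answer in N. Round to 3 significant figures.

480 N

k_A = Gd⁴/(8D³N_a) = (80.4×10³)(10.4⁴)/(8·99.0³·11) = 11.015 N/mm
Series: 1/k_eq = 1/11.015 + 1/31 = 0.12304; k_eq = 8.1274 N/mm
F = k_eq·δ = 8.1274·59 = 479.52 N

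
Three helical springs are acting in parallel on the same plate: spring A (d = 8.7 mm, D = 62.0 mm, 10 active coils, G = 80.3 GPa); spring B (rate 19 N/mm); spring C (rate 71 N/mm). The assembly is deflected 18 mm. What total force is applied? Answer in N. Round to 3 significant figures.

2050 N

k_A = Gd⁴/(8D³N_a) = (80.3×10³)(8.7⁴)/(8·62.0³·10) = 24.128 N/mm
Parallel: k_eq = 24.128 + 19 + 71 = 114.13 N/mm
F = k_eq·δ = 114.13·18 = 2054.3 N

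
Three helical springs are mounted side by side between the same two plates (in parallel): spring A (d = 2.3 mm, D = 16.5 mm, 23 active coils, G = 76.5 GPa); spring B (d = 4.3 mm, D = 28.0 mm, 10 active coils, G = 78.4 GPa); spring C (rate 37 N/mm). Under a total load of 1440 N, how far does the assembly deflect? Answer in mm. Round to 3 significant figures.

26.3 mm

k_A = Gd⁴/(8D³N_a) = (76.5×10³)(2.3⁴)/(8·16.5³·23) = 2.59 N/mm
k_B = Gd⁴/(8D³N_a) = (78.4×10³)(4.3⁴)/(8·28.0³·10) = 15.263 N/mm
Parallel: k_eq = 2.59 + 15.263 + 37 = 54.853 N/mm
δ = F/k_eq = 1440/54.853 = 26.252 mm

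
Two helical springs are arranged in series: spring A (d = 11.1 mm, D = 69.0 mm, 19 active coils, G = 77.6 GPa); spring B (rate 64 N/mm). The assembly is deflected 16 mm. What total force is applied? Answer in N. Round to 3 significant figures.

k_A = Gd⁴/(8D³N_a) = (77.6×10³)(11.1⁴)/(8·69.0³·19) = 23.592 N/mm
Series: 1/k_eq = 1/23.592 + 1/64 = 0.058012; k_eq = 17.238 N/mm
F = k_eq·δ = 17.238·16 = 275.8 N

276 N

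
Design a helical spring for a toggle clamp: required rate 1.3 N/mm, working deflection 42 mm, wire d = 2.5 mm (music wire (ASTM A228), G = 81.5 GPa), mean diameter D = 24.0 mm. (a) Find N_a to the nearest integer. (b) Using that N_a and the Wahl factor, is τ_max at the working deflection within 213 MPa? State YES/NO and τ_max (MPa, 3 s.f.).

(a) 22 coils; (b) NO, τ_max = 247 MPa

N_a = Gd⁴/(8D³k) = (81.5×10³)(2.5⁴)/(8·24.0³·1.3) = 22.14 → N_a = 22
Actual rate k = Gd⁴/(8D³·22) = 1.3085 N/mm
Working load F = kδ = 1.3085·42 = 54.957 N
C = 24.0/2.5 = 9.6000; K_W = (4C−1)/(4C−4)+0.615/C = 1.1513
τ_max = K_W·8FD/(πd³) = 1.1513·214.96 = 247.47 MPa
τ_max > 213 MPa → exceeds allowable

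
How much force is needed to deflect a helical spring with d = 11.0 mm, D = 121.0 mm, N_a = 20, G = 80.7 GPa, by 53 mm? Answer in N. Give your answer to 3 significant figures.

221 N

k = Gd⁴/(8D³N_a) = (80.7×10³)(11.0⁴)/(8·121.0³·20) = 4.1684 N/mm
F = k·δ = 4.1684 × 53 = 220.92 N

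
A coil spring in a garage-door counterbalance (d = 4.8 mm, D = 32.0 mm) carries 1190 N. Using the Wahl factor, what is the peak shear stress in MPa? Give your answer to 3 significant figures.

Spring index C = D/d = 32.0/4.8 = 6.6667
K_W = (4C−1)/(4C−4) + 0.615/C = 25.667/22.667 + 0.0922 = 1.2246
τ₀ = 8FD/(πd³) = 8·1190·32.0/(π·4.8³) = 304640/347.44 = 876.83 MPa
τ_max = K·τ₀ = 1.2246 × 876.83 = 1073.8 MPa

1070 MPa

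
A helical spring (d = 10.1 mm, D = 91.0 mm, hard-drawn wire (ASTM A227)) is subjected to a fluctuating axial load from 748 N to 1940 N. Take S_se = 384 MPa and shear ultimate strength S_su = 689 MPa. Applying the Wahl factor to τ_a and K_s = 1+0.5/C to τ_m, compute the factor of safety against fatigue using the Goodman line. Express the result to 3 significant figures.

C = D/d = 91.0/10.1 = 9.0099; K_W = (4C−1)/(4C−4)+0.615/C = 1.1619; K_s = 1+0.5/C = 1.0555
F_a = (F_max−F_min)/2 = 596 N; F_m = (F_max+F_min)/2 = 1344 N
τ_a = K_W·8F_aD/(πd³) = 1.1619 × 134.05 = 155.75 MPa
τ_m = K_s·8F_mD/(πd³) = 1.0555 × 302.29 = 319.06 MPa
Goodman: 1/n_f = τ_a/S_se + τ_m/S_su = 155.75/384 + 319.06/689 = 0.40560 + 0.46308 = 0.86868
n_f = 1/0.86868 = 1.151

1.15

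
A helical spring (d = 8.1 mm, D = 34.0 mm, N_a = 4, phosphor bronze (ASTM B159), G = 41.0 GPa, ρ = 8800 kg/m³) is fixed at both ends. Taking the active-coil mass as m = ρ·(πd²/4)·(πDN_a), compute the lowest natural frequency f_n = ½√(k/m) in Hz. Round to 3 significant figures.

426 Hz

k = Gd⁴/(8D³N_a) = (41.0×10³)(8.1⁴)/(8·34.0³·4) = 140.33 N/mm = 1.4033e+05 N/m
Wire length L = πDN_a = π·34.0·4 = 427.26 mm
m = ρ·(πd²/4)·L = 8800 × 51.53×10⁻⁶ m² × 0.42726 m = 0.19375 kg
f_n = ½√(k/m) = 0.5·√(1.4033e+05/0.19375) = 0.5·√(7.2428e+05) = 425.52 Hz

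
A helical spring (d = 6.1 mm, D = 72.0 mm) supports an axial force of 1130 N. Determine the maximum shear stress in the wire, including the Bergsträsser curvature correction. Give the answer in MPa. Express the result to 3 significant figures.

1020 MPa

Spring index C = D/d = 72.0/6.1 = 11.8033
K_B = (4C+2)/(4C−3) = 49.213/44.213 = 1.1131
τ₀ = 8FD/(πd³) = 8·1130·72.0/(π·6.1³) = 650880/713.08 = 912.77 MPa
τ_max = K·τ₀ = 1.1131 × 912.77 = 1016 MPa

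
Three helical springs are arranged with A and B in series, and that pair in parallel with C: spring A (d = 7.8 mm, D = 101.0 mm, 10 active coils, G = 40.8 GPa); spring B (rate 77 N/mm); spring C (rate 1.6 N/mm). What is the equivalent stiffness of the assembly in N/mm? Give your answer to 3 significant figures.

k_A = Gd⁴/(8D³N_a) = (40.8×10³)(7.8⁴)/(8·101.0³·10) = 1.8322 N/mm
Springs A,B series: k_AB = 1/(1/1.8322+1/77) = 1.7897 N/mm; parallel with C: k_eq = 1.7897+1.6 = 3.3897 N/mm

3.39 N/mm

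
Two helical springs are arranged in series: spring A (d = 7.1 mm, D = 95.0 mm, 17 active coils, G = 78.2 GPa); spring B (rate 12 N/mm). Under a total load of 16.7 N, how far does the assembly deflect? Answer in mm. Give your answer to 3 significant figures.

k_A = Gd⁴/(8D³N_a) = (78.2×10³)(7.1⁴)/(8·95.0³·17) = 1.7042 N/mm
Series: 1/k_eq = 1/1.7042 + 1/12 = 0.67011; k_eq = 1.4923 N/mm
δ = F/k_eq = 16.7/1.4923 = 11.191 mm

11.2 mm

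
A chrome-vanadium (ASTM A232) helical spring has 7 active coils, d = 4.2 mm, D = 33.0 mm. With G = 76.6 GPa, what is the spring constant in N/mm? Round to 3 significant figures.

11.8 N/mm

k = Gd⁴/(8D³N_a) = (76.6×10³ × 4.2⁴) / (8 × 33.0³ × 7)
  = 2.38356e+07 / 2.01247e+06 = 11.844 N/mm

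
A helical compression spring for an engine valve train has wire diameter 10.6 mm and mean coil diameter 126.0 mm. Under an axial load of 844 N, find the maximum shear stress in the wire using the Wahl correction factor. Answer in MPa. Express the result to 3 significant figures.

255 MPa

Spring index C = D/d = 126.0/10.6 = 11.8868
K_W = (4C−1)/(4C−4) + 0.615/C = 46.547/43.547 + 0.0517 = 1.1206
τ₀ = 8FD/(πd³) = 8·844·126.0/(π·10.6³) = 850752/3741.7 = 227.37 MPa
τ_max = K·τ₀ = 1.1206 × 227.37 = 254.8 MPa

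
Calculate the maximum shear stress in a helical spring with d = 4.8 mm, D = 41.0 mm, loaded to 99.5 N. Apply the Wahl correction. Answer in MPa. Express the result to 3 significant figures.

110 MPa

Spring index C = D/d = 41.0/4.8 = 8.5417
K_W = (4C−1)/(4C−4) + 0.615/C = 33.167/30.167 + 0.0720 = 1.1714
τ₀ = 8FD/(πd³) = 8·99.5·41.0/(π·4.8³) = 32636/347.44 = 93.934 MPa
τ_max = K·τ₀ = 1.1714 × 93.934 = 110.04 MPa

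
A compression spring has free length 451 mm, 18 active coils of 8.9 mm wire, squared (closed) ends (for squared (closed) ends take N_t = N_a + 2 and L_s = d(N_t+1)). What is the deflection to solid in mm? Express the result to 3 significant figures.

N_t = 20; L_s = 8.9·21 = 186.9 mm
δ_solid = L₀ − L_s = 451 − 186.9 = 264.1 mm

264 mm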